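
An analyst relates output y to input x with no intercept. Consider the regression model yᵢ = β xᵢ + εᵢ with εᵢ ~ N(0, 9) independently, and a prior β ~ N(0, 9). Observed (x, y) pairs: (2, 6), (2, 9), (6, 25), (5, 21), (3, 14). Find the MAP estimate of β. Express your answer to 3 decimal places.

log p(β | y) = −Σ(yᵢ − βxᵢ)²/(2·9) − β²/(2·9) + const.
Setting the derivative to zero: Σxᵢ(yᵢ − βxᵢ)/9 − β/9 = 0, so β = Σxᵢyᵢ / (Σxᵢ² + σ²/τ²).
Σxᵢyᵢ = 2·6 + 2·9 + 6·25 + 5·21 + 3·14 = 327; Σxᵢ² = 78; σ²/τ² = 1.
β̂_MAP = 327 / (78 + 1) = 327/79 ≈ 4.139.

β̂_MAP = 4.139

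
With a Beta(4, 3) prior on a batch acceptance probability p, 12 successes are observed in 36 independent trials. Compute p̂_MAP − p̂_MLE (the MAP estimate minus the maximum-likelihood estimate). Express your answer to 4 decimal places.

MAP − MLE = 0.0325

Posterior is Beta(16, 27); MAP = (16−1)/(43−2) = 15/41 ≈ 0.36585.
MLE ignores the prior: p̂_MLE = k/n = 12/36 ≈ 0.33333.
Difference = 15/41 − 12/36 = 4/123 ≈ 0.0325.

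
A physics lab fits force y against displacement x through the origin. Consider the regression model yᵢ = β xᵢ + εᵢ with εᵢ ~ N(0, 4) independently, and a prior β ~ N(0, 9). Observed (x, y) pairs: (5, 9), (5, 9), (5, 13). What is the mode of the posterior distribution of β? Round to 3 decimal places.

log p(β | y) = −Σ(yᵢ − βxᵢ)²/(2·4) − β²/(2·9) + const.
Setting the derivative to zero: Σxᵢ(yᵢ − βxᵢ)/4 − β/9 = 0, so β = Σxᵢyᵢ / (Σxᵢ² + σ²/τ²).
Σxᵢyᵢ = 5·9 + 5·9 + 5·13 = 155; Σxᵢ² = 75; σ²/τ² = 4/9.
β̂_MAP = 155 / (75 + 4/9) = 155/(679/9) = 1395/679 ≈ 2.054.

β̂_MAP = 2.054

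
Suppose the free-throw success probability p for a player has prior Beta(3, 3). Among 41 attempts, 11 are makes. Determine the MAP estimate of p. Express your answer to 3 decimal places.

Prior: Beta(3, 3).
Data: 11 successes in 41 trials. The binomial likelihood contributes p^11(1−p)^30, so the posterior is Beta(3+11, 3+30) = Beta(14, 33).
For Beta(a, b) with a, b > 1 the mode is (a−1)/(a+b−2) = 13/45 ≈ 0.289.

p̂_MAP = 0.289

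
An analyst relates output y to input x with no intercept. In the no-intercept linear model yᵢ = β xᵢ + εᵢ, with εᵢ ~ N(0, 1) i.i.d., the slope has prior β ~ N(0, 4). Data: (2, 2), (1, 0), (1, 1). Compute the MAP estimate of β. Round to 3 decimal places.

β̂_MAP = 0.800

log p(β | y) = −Σ(yᵢ − βxᵢ)²/(2·1) − β²/(2·4) + const.
Setting the derivative to zero: Σxᵢ(yᵢ − βxᵢ)/1 − β/4 = 0, so β = Σxᵢyᵢ / (Σxᵢ² + σ²/τ²).
Σxᵢyᵢ = 2·2 + 1·0 + 1·1 = 5; Σxᵢ² = 6; σ²/τ² = 0.25.
β̂_MAP = 5 / (6 + 0.25) = 5/6.25 ≈ 0.800.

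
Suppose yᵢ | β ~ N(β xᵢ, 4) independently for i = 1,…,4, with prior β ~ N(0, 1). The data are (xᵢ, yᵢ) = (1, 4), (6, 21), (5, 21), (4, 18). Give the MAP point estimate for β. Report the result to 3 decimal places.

β̂_MAP = 3.744

log p(β | y) = −Σ(yᵢ − βxᵢ)²/(2·4) − β²/(2·1) + const.
Setting the derivative to zero: Σxᵢ(yᵢ − βxᵢ)/4 − β/1 = 0, so β = Σxᵢyᵢ / (Σxᵢ² + σ²/τ²).
Σxᵢyᵢ = 1·4 + 6·21 + 5·21 + 4·18 = 307; Σxᵢ² = 78; σ²/τ² = 4.
β̂_MAP = 307 / (78 + 4) = 307/82 ≈ 3.744.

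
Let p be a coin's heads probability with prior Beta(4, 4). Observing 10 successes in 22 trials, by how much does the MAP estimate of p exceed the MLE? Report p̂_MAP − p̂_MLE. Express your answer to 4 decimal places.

MAP − MLE = 0.0097

Posterior is Beta(14, 16); MAP = (14−1)/(30−2) = 13/28 ≈ 0.46429.
MLE ignores the prior: p̂_MLE = k/n = 10/22 ≈ 0.45455.
Difference = 13/28 − 10/22 = 3/308 ≈ 0.0097.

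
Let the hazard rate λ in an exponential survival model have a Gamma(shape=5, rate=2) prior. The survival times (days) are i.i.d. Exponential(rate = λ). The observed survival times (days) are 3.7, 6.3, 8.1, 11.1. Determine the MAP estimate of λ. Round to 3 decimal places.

The Exponential(rate=λ) likelihood is ∝ λ^n e^(−λΣtᵢ). Here n = 4 and Σtᵢ = 3.7 + 6.3 + 8.1 + 11.1 = 29.2.
Posterior ∝ λ^4e^(−2λ) · λ^4e^(−29.2λ) = λ^8e^(−31.2λ), i.e. Gamma(9, 31.2).
Mode = (a−1)/b = 8/31.2 ≈ 0.256.

λ̂_MAP = 0.256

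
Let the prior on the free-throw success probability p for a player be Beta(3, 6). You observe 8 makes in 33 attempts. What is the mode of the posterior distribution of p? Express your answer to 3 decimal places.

Prior: Beta(3, 6).
Data: 8 successes in 33 trials. The binomial likelihood contributes p^8(1−p)^25, so the posterior is Beta(3+8, 6+25) = Beta(11, 31).
For Beta(a, b) with a, b > 1 the mode is (a−1)/(a+b−2) = 10/40 ≈ 0.250.

p̂_MAP = 0.250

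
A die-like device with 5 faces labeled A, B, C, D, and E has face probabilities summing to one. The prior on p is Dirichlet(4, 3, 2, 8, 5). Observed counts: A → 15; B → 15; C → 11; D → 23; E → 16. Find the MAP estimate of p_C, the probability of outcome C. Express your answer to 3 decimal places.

The posterior is Dirichlet(αᵢ + nᵢ) = Dirichlet(19, 18, 13, 31, 21).
For a Dirichlet(a₁,…,a_K) with all aᵢ > 1, the mode has j-th component (aⱼ − 1)/(Σaᵢ − K).
Here Σaᵢ = 102 and K = 5, so p_C = (13 − 1)/(102 − 5) = 12/97 ≈ 0.124.

MAP estimate of p_C = 0.124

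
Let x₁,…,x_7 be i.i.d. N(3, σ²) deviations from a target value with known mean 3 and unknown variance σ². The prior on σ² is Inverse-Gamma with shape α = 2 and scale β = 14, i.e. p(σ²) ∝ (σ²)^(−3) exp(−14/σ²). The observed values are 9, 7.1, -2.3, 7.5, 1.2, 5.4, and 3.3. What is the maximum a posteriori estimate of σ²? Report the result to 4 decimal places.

Sum of squared deviations about the known mean: SS = (9−3)² + (7.1−3)² + (-2.3−3)² + (7.5−3)² + (1.2−3)² + (5.4−3)² + (3.3−3)² = 110.24.
The Normal likelihood contributes (σ²)^(−n/2) exp(−SS/(2σ²)), so the posterior is Inverse-Gamma(α + n/2, β + SS/2) = Inverse-Gamma(5.5, 69.12).
The mode of Inverse-Gamma(a, b) is b/(a+1) = 69.12/6.5 ≈ 10.6338.

σ̂²_MAP = 10.6338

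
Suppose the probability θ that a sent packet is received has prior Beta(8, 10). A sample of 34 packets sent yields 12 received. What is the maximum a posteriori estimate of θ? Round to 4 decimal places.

Prior: Beta(8, 10).
Data: 12 successes in 34 trials. The binomial likelihood contributes θ^12(1−θ)^22, so the posterior is Beta(8+12, 10+22) = Beta(20, 32).
For Beta(a, b) with a, b > 1 the mode is (a−1)/(a+b−2) = 19/50 ≈ 0.3800.

θ̂_MAP = 0.3800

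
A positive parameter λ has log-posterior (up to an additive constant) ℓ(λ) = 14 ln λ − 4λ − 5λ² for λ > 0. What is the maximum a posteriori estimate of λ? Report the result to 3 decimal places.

λ̂_MAP = 1.000

ℓ'(λ) = 14/λ − 4 − 10λ. Setting this to zero and multiplying by λ: 10λ² + 4λ − 14 = 0.
λ = (−4 + √(4² + 4·10·14)) / (2·10) = (−4 + √576) / 20 = (−4 + 24)/20 = 1.
ℓ''(λ) = −14/λ² − 10 < 0, confirming a maximum.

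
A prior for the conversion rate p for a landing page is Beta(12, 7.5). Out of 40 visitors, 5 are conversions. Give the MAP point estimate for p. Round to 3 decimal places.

Prior: Beta(12, 7.5).
Data: 5 successes in 40 trials. The binomial likelihood contributes p^5(1−p)^35, so the posterior is Beta(12+5, 7.5+35) = Beta(17, 42.5).
For Beta(a, b) with a, b > 1 the mode is (a−1)/(a+b−2) = 16/57.5 ≈ 0.278.

p̂_MAP = 0.278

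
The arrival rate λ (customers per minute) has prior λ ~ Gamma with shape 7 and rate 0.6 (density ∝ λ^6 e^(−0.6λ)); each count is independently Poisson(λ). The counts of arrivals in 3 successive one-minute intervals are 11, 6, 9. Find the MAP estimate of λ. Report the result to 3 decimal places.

Σxᵢ = 11+6+9 = 26, with n = 3.
Posterior ∝ λ^6e^(−0.6λ) · λ^26e^(−3λ) = λ^32e^(−3.6λ), i.e. Gamma(shape=33, rate=3.6).
The mode of a Gamma(a, b) with a ≥ 1 (shape–rate) is (a−1)/b = 32/3.6 ≈ 8.889.

λ̂_MAP = 8.889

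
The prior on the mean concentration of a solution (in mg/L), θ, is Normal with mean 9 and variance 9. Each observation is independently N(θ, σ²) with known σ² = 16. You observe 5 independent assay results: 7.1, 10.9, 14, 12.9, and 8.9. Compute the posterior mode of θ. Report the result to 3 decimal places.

n = 5; x̄ = (7.1 + 10.9 + 14 + 12.9 + 8.9)/5 = 53.8/5 = 10.76.
For a Normal prior and Normal likelihood with known variance, the posterior is Normal; its mode equals its mean, the precision-weighted average.
Prior precision 1/σ₀² = 1/9; data precision n/σ² = 5/16 = 0.3125.
θ̂ = ((1/9)·9 + 0.3125·10.76) / (1/9 + 0.3125) = 4.3625/(61/144) = 3141/305 ≈ 10.298.

θ̂_MAP = 10.298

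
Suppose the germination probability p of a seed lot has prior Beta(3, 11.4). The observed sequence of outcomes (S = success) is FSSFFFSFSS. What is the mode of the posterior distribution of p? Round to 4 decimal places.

Prior: Beta(3, 11.4).
Data: 5 successes in 10 trials (from the sequence). The binomial likelihood contributes p^5(1−p)^5, so the posterior is Beta(3+5, 11.4+5) = Beta(8, 16.4).
For Beta(a, b) with a, b > 1 the mode is (a−1)/(a+b−2) = 7/22.4 ≈ 0.3125.

p̂_MAP = 0.3125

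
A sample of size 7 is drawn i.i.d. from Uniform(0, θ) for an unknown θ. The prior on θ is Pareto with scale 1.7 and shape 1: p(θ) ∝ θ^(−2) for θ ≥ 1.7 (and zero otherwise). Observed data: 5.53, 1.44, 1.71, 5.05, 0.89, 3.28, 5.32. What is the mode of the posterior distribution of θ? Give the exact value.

The Uniform(0, θ) likelihood is θ^(−n) for θ ≥ max(xᵢ), zero otherwise. Here max(xᵢ) = 5.53.
Posterior ∝ θ^(−2) · θ^(−7) = θ^(−9) on θ ≥ max(1.7, 5.53) = 5.53.
This density is strictly decreasing in θ, so the posterior mode lies at the lower boundary of the support.

θ̂_MAP = 5.53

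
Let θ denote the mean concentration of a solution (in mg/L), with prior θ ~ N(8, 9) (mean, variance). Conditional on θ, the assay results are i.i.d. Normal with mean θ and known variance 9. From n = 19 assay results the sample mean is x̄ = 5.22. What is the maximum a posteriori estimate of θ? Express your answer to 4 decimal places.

n = 19, x̄ = 5.22.
For a Normal prior and Normal likelihood with known variance, the posterior is Normal; its mode equals its mean, the precision-weighted average.
Prior precision 1/σ₀² = 1/9; data precision n/σ² = 19/9.
θ̂ = ((1/9)·8 + (19/9)·5.22) / (1/9 + 19/9) = (5359/450)/(20/9) = 5.3590.

θ̂_MAP = 5.3590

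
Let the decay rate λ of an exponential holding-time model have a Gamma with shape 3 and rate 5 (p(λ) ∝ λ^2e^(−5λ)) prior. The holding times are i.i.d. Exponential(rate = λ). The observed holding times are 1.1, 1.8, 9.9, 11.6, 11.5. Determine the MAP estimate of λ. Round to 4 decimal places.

The Exponential(rate=λ) likelihood is ∝ λ^n e^(−λΣtᵢ). Here n = 5 and Σtᵢ = 1.1 + 1.8 + 9.9 + 11.6 + 11.5 = 35.9.
Posterior ∝ λ^2e^(−5λ) · λ^5e^(−35.9λ) = λ^7e^(−40.9λ), i.e. Gamma(8, 40.9).
Mode = (a−1)/b = 7/40.9 ≈ 0.1711.

λ̂_MAP = 0.1711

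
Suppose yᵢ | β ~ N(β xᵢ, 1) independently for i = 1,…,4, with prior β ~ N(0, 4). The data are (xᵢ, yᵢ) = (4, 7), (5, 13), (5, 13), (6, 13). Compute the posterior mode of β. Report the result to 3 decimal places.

β̂_MAP = 2.308

log p(β | y) = −Σ(yᵢ − βxᵢ)²/(2·1) − β²/(2·4) + const.
Setting the derivative to zero: Σxᵢ(yᵢ − βxᵢ)/1 − β/4 = 0, so β = Σxᵢyᵢ / (Σxᵢ² + σ²/τ²).
Σxᵢyᵢ = 4·7 + 5·13 + 5·13 + 6·13 = 236; Σxᵢ² = 102; σ²/τ² = 0.25.
β̂_MAP = 236 / (102 + 0.25) = 236/102.25 ≈ 2.308.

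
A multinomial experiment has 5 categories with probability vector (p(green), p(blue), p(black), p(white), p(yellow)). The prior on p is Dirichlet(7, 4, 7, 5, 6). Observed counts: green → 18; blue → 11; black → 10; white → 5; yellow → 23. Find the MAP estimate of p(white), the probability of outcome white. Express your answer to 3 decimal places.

MAP estimate of p(white) = 0.099

The posterior is Dirichlet(αᵢ + nᵢ) = Dirichlet(25, 15, 17, 10, 29).
For a Dirichlet(a₁,…,a_K) with all aᵢ > 1, the mode has j-th component (aⱼ − 1)/(Σaᵢ − K).
Here Σaᵢ = 96 and K = 5, so p(white) = (10 − 1)/(96 − 5) = 9/91 ≈ 0.099.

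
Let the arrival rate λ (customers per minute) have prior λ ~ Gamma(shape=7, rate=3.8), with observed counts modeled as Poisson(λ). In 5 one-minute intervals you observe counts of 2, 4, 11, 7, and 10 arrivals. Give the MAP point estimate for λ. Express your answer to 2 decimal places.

Σxᵢ = 2+4+11+7+10 = 34, with n = 5.
Posterior ∝ λ^6e^(−3.8λ) · λ^34e^(−5λ) = λ^40e^(−8.8λ), i.e. Gamma(shape=41, rate=8.8).
The mode of a Gamma(a, b) with a ≥ 1 (shape–rate) is (a−1)/b = 40/8.8 ≈ 4.55.

λ̂_MAP = 4.55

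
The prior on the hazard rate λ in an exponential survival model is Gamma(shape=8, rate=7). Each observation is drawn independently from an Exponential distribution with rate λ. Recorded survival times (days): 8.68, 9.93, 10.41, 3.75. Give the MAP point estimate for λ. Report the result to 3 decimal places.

λ̂_MAP = 0.277

The Exponential(rate=λ) likelihood is ∝ λ^n e^(−λΣtᵢ). Here n = 4 and Σtᵢ = 8.68 + 9.93 + 10.41 + 3.75 = 32.77.
Posterior ∝ λ^7e^(−7λ) · λ^4e^(−32.77λ) = λ^11e^(−39.77λ), i.e. Gamma(12, 39.77).
Mode = (a−1)/b = 11/39.77 ≈ 0.277.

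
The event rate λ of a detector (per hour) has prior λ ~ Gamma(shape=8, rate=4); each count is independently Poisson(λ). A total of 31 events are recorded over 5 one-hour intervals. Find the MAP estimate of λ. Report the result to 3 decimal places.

Σxᵢ = 31, n = 5.
Posterior ∝ λ^7e^(−4λ) · λ^31e^(−5λ) = λ^38e^(−9λ), i.e. Gamma(shape=39, rate=9).
The mode of a Gamma(a, b) with a ≥ 1 (shape–rate) is (a−1)/b = 38/9 ≈ 4.222.

λ̂_MAP = 4.222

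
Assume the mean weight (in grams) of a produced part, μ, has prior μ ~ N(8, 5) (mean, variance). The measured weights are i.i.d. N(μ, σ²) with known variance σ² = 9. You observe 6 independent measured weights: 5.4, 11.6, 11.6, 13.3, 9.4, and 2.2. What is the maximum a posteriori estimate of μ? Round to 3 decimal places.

μ̂_MAP = 8.705

n = 6; x̄ = (5.4 + 11.6 + 11.6 + 13.3 + 9.4 + 2.2)/6 = 53.5/6 = 107/12 ≈ 8.9167.
For a Normal prior and Normal likelihood with known variance, the posterior is Normal; its mode equals its mean, the precision-weighted average.
Prior precision 1/σ₀² = 1/5 = 0.2; data precision n/σ² = 6/9 = 2/3.
μ̂ = (0.2·8 + (2/3)·(107/12)) / (0.2 + 2/3) = (679/90)/(13/15) = 679/78 ≈ 8.705.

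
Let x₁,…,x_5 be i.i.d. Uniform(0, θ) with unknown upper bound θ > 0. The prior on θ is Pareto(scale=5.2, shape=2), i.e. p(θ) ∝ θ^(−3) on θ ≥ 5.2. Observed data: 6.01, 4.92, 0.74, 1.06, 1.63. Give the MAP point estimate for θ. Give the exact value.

θ̂_MAP = 6.01

The Uniform(0, θ) likelihood is θ^(−n) for θ ≥ max(xᵢ), zero otherwise. Here max(xᵢ) = 6.01.
Posterior ∝ θ^(−3) · θ^(−5) = θ^(−8) on θ ≥ max(5.2, 6.01) = 6.01.
This density is strictly decreasing in θ, so the posterior mode lies at the lower boundary of the support.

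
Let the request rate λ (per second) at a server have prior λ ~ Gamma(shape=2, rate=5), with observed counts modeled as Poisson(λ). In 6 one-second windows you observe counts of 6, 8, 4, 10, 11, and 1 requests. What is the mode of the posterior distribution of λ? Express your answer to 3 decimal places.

λ̂_MAP = 3.727

Σxᵢ = 6+8+4+10+11+1 = 40, with n = 6.
Posterior ∝ λe^(−5λ) · λ^40e^(−6λ) = λ^41e^(−11λ), i.e. Gamma(shape=42, rate=11).
The mode of a Gamma(a, b) with a ≥ 1 (shape–rate) is (a−1)/b = 41/11 ≈ 3.727.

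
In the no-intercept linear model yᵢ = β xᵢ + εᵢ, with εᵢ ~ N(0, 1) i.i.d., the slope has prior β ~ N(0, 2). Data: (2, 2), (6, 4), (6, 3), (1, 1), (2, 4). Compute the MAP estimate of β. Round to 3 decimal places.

log p(β | y) = −Σ(yᵢ − βxᵢ)²/(2·1) − β²/(2·2) + const.
Setting the derivative to zero: Σxᵢ(yᵢ − βxᵢ)/1 − β/2 = 0, so β = Σxᵢyᵢ / (Σxᵢ² + σ²/τ²).
Σxᵢyᵢ = 2·2 + 6·4 + 6·3 + 1·1 + 2·4 = 55; Σxᵢ² = 81; σ²/τ² = 0.5.
β̂_MAP = 55 / (81 + 0.5) = 55/81.5 ≈ 0.675.

β̂_MAP = 0.675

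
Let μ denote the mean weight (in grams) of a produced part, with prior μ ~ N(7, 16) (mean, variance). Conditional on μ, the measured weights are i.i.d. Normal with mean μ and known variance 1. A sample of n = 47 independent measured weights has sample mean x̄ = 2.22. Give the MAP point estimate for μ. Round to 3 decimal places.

n = 47, x̄ = 2.22.
For a Normal prior and Normal likelihood with known variance, the posterior is Normal; its mode equals its mean, the precision-weighted average.
Prior precision 1/σ₀² = 1/16 = 0.0625; data precision n/σ² = 47/1 = 47.
μ̂ = (0.0625·7 + 47·2.22) / (0.0625 + 47) = 104.7775/47.0625 = 41911/18825 ≈ 2.226.

μ̂_MAP = 2.226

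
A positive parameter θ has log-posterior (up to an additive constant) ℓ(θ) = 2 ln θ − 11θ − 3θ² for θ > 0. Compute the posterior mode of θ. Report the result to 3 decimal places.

θ̂_MAP = 0.167

ℓ'(θ) = 2/θ − 11 − 6θ. Setting this to zero and multiplying by θ: 6θ² + 11θ − 2 = 0.
θ = (−11 + √(11² + 4·6·2)) / (2·6) = (−11 + √169) / 12 = (−11 + 13)/12 = 1/6.
ℓ''(θ) = −2/θ² − 6 < 0, confirming a maximum.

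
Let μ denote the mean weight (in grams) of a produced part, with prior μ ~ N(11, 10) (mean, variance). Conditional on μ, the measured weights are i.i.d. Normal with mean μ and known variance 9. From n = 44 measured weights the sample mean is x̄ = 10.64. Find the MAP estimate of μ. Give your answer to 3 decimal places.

n = 44, x̄ = 10.64.
For a Normal prior and Normal likelihood with known variance, the posterior is Normal; its mode equals its mean, the precision-weighted average.
Prior precision 1/σ₀² = 1/10 = 0.1; data precision n/σ² = 44/9.
μ̂ = (0.1·11 + (44/9)·10.64) / (0.1 + 44/9) = (23903/450)/(449/90) = 23903/2245 ≈ 10.647.

μ̂_MAP = 10.647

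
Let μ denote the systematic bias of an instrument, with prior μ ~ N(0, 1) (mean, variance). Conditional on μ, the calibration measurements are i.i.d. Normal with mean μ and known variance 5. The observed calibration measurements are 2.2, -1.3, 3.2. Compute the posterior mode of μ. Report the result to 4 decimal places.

μ̂_MAP = 0.5125

n = 3; x̄ = (2.2 + (-1.3) + 3.2)/3 = 4.1/3 = 41/30 ≈ 1.3667.
For a Normal prior and Normal likelihood with known variance, the posterior is Normal; its mode equals its mean, the precision-weighted average.
Prior precision 1/σ₀² = 1/1 = 1; data precision n/σ² = 3/5 = 0.6.
μ̂ = (1·0 + 0.6·(41/30)) / (1 + 0.6) = 0.82/1.6 = 0.5125.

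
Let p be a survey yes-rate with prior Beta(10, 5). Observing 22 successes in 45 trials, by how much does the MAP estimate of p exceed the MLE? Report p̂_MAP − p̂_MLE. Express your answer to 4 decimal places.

MAP − MLE = 0.0456

Posterior is Beta(32, 28); MAP = (32−1)/(60−2) = 31/58 ≈ 0.53448.
MLE ignores the prior: p̂_MLE = k/n = 22/45 ≈ 0.48889.
Difference = 31/58 − 22/45 = 119/2610 ≈ 0.0456.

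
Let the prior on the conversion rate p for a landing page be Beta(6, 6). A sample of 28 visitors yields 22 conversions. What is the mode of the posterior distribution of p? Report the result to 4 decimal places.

p̂_MAP = 0.7105

Prior: Beta(6, 6).
Data: 22 successes in 28 trials. The binomial likelihood contributes p^22(1−p)^6, so the posterior is Beta(6+22, 6+6) = Beta(28, 12).
For Beta(a, b) with a, b > 1 the mode is (a−1)/(a+b−2) = 27/38 ≈ 0.7105.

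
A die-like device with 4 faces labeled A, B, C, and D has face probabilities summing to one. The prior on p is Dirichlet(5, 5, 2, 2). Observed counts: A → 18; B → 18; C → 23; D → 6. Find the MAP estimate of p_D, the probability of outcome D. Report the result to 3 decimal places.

MAP estimate of p_D = 0.093

The posterior is Dirichlet(αᵢ + nᵢ) = Dirichlet(23, 23, 25, 8).
For a Dirichlet(a₁,…,a_K) with all aᵢ > 1, the mode has j-th component (aⱼ − 1)/(Σaᵢ − K).
Here Σaᵢ = 79 and K = 4, so p_D = (8 − 1)/(79 − 4) = 7/75 ≈ 0.093.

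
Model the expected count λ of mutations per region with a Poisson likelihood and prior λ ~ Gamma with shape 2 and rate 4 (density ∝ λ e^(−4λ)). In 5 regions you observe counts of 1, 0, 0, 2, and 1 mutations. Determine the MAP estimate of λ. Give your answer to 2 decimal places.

Σxᵢ = 1+0+0+2+1 = 4, with n = 5.
Posterior ∝ λe^(−4λ) · λ^4e^(−5λ) = λ^5e^(−9λ), i.e. Gamma(shape=6, rate=9).
The mode of a Gamma(a, b) with a ≥ 1 (shape–rate) is (a−1)/b = 5/9 ≈ 0.56.

λ̂_MAP = 0.56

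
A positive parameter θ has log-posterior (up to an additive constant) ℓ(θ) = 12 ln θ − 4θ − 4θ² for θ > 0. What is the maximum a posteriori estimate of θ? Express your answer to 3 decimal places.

ℓ'(θ) = 12/θ − 4 − 8θ. Setting this to zero and multiplying by θ: 8θ² + 4θ − 12 = 0.
θ = (−4 + √(4² + 4·8·12)) / (2·8) = (−4 + √400) / 16 = (−4 + 20)/16 = 1.
ℓ''(θ) = −12/θ² − 8 < 0, confirming a maximum.

θ̂_MAP = 1.000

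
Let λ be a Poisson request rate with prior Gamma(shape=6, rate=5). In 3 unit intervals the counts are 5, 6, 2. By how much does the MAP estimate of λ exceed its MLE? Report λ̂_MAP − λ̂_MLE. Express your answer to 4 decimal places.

MAP − MLE = -2.0833

Σxᵢ = 13. Posterior is Gamma(19, 8); MAP = (19−1)/8 = 18/8 ≈ 2.25000.
MLE = x̄ = 13/3 ≈ 4.33333.
Difference = 18/8 − 13/3 = -25/12 ≈ -2.0833.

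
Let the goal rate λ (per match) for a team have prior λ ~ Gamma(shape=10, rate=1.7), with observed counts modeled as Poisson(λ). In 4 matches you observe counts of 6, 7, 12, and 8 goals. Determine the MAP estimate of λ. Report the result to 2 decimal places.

Σxᵢ = 6+7+12+8 = 33, with n = 4.
Posterior ∝ λ^9e^(−1.7λ) · λ^33e^(−4λ) = λ^42e^(−5.7λ), i.e. Gamma(shape=43, rate=5.7).
The mode of a Gamma(a, b) with a ≥ 1 (shape–rate) is (a−1)/b = 42/5.7 ≈ 7.37.

λ̂_MAP = 7.37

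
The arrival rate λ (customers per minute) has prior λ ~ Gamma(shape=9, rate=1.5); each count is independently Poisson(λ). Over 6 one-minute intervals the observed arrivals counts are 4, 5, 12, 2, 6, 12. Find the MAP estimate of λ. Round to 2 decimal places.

Σxᵢ = 4+5+12+2+6+12 = 41, with n = 6.
Posterior ∝ λ^8e^(−1.5λ) · λ^41e^(−6λ) = λ^49e^(−7.5λ), i.e. Gamma(shape=50, rate=7.5).
The mode of a Gamma(a, b) with a ≥ 1 (shape–rate) is (a−1)/b = 49/7.5 ≈ 6.53.

λ̂_MAP = 6.53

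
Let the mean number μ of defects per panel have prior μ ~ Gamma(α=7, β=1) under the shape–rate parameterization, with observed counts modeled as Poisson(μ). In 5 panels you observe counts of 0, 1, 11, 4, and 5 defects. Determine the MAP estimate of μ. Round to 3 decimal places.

μ̂_MAP = 4.500

Σxᵢ = 0+1+11+4+5 = 21, with n = 5.
Posterior ∝ μ^6e^(−1μ) · μ^21e^(−5μ) = μ^27e^(−6μ), i.e. Gamma(shape=28, rate=6).
The mode of a Gamma(a, b) with a ≥ 1 (shape–rate) is (a−1)/b = 27/6 ≈ 4.500.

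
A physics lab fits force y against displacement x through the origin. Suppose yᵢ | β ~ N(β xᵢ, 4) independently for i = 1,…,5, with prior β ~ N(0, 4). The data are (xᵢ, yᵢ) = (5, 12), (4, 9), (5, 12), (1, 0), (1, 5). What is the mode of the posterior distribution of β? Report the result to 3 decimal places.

β̂_MAP = 2.333

log p(β | y) = −Σ(yᵢ − βxᵢ)²/(2·4) − β²/(2·4) + const.
Setting the derivative to zero: Σxᵢ(yᵢ − βxᵢ)/4 − β/4 = 0, so β = Σxᵢyᵢ / (Σxᵢ² + σ²/τ²).
Σxᵢyᵢ = 5·12 + 4·9 + 5·12 + 1·0 + 1·5 = 161; Σxᵢ² = 68; σ²/τ² = 1.
β̂_MAP = 161 / (68 + 1) = 161/69 ≈ 2.333.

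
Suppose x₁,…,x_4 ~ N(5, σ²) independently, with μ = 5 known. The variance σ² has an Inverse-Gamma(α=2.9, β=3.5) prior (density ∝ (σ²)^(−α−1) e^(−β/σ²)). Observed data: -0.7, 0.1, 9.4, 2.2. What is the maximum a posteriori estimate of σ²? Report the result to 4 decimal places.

Sum of squared deviations about the known mean: SS = (-0.7−5)² + (0.1−5)² + (9.4−5)² + (2.2−5)² = 83.7.
The Normal likelihood contributes (σ²)^(−n/2) exp(−SS/(2σ²)), so the posterior is Inverse-Gamma(α + n/2, β + SS/2) = Inverse-Gamma(4.9, 45.35).
The mode of Inverse-Gamma(a, b) is b/(a+1) = 45.35/5.9 ≈ 7.6864.

σ̂²_MAP = 7.6864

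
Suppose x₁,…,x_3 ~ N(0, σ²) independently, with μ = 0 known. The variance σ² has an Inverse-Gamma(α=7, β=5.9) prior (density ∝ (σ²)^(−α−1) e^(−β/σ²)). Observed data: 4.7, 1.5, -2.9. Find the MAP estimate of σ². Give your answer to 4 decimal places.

Sum of squared deviations about the known mean: SS = (4.7−0)² + (1.5−0)² + (-2.9−0)² = 32.75.
The Normal likelihood contributes (σ²)^(−n/2) exp(−SS/(2σ²)), so the posterior is Inverse-Gamma(α + n/2, β + SS/2) = Inverse-Gamma(8.5, 22.275).
The mode of Inverse-Gamma(a, b) is b/(a+1) = 22.275/9.5 ≈ 2.3447.

σ̂²_MAP = 2.3447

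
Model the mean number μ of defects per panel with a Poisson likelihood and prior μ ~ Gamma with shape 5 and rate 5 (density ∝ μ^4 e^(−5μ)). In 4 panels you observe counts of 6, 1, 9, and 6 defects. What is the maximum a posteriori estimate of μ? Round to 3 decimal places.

μ̂_MAP = 2.889

Σxᵢ = 6+1+9+6 = 22, with n = 4.
Posterior ∝ μ^4e^(−5μ) · μ^22e^(−4μ) = μ^26e^(−9μ), i.e. Gamma(shape=27, rate=9).
The mode of a Gamma(a, b) with a ≥ 1 (shape–rate) is (a−1)/b = 26/9 ≈ 2.889.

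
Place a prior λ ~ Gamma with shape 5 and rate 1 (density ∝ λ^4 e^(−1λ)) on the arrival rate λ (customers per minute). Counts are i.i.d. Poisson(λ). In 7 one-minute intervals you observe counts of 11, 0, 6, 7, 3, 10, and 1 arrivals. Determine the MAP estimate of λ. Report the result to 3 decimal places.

λ̂_MAP = 5.250

Σxᵢ = 11+0+6+7+3+10+1 = 38, with n = 7.
Posterior ∝ λ^4e^(−1λ) · λ^38e^(−7λ) = λ^42e^(−8λ), i.e. Gamma(shape=43, rate=8).
The mode of a Gamma(a, b) with a ≥ 1 (shape–rate) is (a−1)/b = 42/8 ≈ 5.250.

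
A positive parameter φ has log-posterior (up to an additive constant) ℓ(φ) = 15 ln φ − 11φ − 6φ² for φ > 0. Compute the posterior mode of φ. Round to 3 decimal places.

ℓ'(φ) = 15/φ − 11 − 12φ. Setting this to zero and multiplying by φ: 12φ² + 11φ − 15 = 0.
φ = (−11 + √(11² + 4·12·15)) / (2·12) = (−11 + √841) / 24 = (−11 + 29)/24 = 3/4.
ℓ''(φ) = −15/φ² − 12 < 0, confirming a maximum.

φ̂_MAP = 0.750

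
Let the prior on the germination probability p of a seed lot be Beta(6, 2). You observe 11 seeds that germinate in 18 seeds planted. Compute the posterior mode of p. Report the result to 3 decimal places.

Prior: Beta(6, 2).
Data: 11 successes in 18 trials. The binomial likelihood contributes p^11(1−p)^7, so the posterior is Beta(6+11, 2+7) = Beta(17, 9).
For Beta(a, b) with a, b > 1 the mode is (a−1)/(a+b−2) = 16/24 ≈ 0.667.

p̂_MAP = 0.667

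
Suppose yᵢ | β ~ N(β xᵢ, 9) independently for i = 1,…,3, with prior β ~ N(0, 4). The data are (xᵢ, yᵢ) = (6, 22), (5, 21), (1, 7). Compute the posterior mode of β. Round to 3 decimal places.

log p(β | y) = −Σ(yᵢ − βxᵢ)²/(2·9) − β²/(2·4) + const.
Setting the derivative to zero: Σxᵢ(yᵢ − βxᵢ)/9 − β/4 = 0, so β = Σxᵢyᵢ / (Σxᵢ² + σ²/τ²).
Σxᵢyᵢ = 6·22 + 5·21 + 1·7 = 244; Σxᵢ² = 62; σ²/τ² = 2.25.
β̂_MAP = 244 / (62 + 2.25) = 244/64.25 ≈ 3.798.

β̂_MAP = 3.798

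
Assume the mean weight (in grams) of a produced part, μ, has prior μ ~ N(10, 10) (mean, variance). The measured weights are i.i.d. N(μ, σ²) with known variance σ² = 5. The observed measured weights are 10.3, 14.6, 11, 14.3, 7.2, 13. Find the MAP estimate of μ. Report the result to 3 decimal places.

n = 6; x̄ = (10.3 + 14.6 + 11 + 14.3 + 7.2 + 13)/6 = 70.4/6 = 176/15 ≈ 11.7333.
For a Normal prior and Normal likelihood with known variance, the posterior is Normal; its mode equals its mean, the precision-weighted average.
Prior precision 1/σ₀² = 1/10 = 0.1; data precision n/σ² = 6/5 = 1.2.
μ̂ = (0.1·10 + 1.2·(176/15)) / (0.1 + 1.2) = 15.08/1.3 = 11.600.

μ̂_MAP = 11.600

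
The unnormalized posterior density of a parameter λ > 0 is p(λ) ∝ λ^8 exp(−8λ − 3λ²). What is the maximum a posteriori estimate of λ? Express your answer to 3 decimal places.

λ̂_MAP = 0.667

ℓ'(λ) = 8/λ − 8 − 6λ. Setting this to zero and multiplying by λ: 6λ² + 8λ − 8 = 0.
λ = (−8 + √(8² + 4·6·8)) / (2·6) = (−8 + √256) / 12 = (−8 + 16)/12 = 2/3.
ℓ''(λ) = −8/λ² − 6 < 0, confirming a maximum.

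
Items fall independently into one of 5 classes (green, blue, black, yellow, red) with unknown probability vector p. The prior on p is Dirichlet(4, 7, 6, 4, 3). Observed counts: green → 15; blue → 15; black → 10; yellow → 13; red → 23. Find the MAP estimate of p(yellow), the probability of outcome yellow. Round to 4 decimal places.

The posterior is Dirichlet(αᵢ + nᵢ) = Dirichlet(19, 22, 16, 17, 26).
For a Dirichlet(a₁,…,a_K) with all aᵢ > 1, the mode has j-th component (aⱼ − 1)/(Σaᵢ − K).
Here Σaᵢ = 100 and K = 5, so p(yellow) = (17 − 1)/(100 − 5) = 16/95 ≈ 0.1684.

MAP estimate of p(yellow) = 0.1684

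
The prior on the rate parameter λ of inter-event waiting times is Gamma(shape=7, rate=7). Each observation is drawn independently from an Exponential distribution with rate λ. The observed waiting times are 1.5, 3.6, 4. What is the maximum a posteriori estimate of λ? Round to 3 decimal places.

λ̂_MAP = 0.559

The Exponential(rate=λ) likelihood is ∝ λ^n e^(−λΣtᵢ). Here n = 3 and Σtᵢ = 1.5 + 3.6 + 4 = 9.1.
Posterior ∝ λ^6e^(−7λ) · λ^3e^(−9.1λ) = λ^9e^(−16.1λ), i.e. Gamma(10, 16.1).
Mode = (a−1)/b = 9/16.1 ≈ 0.559.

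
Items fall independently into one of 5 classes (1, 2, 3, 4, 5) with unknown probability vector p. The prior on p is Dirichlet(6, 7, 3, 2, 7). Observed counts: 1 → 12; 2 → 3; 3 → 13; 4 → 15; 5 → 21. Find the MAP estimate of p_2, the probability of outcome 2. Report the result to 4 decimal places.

MAP estimate: 0.1071

The posterior is Dirichlet(αᵢ + nᵢ) = Dirichlet(18, 10, 16, 17, 28).
For a Dirichlet(a₁,…,a_K) with all aᵢ > 1, the mode has j-th component (aⱼ − 1)/(Σaᵢ − K).
Here Σaᵢ = 89 and K = 5, so p_2 = (10 − 1)/(89 − 5) = 9/84 ≈ 0.1071.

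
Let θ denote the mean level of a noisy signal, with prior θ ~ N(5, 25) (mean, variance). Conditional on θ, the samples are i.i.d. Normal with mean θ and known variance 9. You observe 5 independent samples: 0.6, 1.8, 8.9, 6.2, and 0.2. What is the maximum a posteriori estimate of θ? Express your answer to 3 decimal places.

n = 5; x̄ = (0.6 + 1.8 + 8.9 + 6.2 + 0.2)/5 = 17.7/5 = 3.54.
For a Normal prior and Normal likelihood with known variance, the posterior is Normal; its mode equals its mean, the precision-weighted average.
Prior precision 1/σ₀² = 1/25 = 0.04; data precision n/σ² = 5/9.
θ̂ = (0.04·5 + (5/9)·3.54) / (0.04 + 5/9) = (13/6)/(134/225) = 975/268 ≈ 3.638.

θ̂_MAP = 3.638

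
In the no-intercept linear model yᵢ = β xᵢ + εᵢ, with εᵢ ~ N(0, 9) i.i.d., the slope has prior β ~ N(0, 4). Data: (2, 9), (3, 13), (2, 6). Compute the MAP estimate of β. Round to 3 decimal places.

log p(β | y) = −Σ(yᵢ − βxᵢ)²/(2·9) − β²/(2·4) + const.
Setting the derivative to zero: Σxᵢ(yᵢ − βxᵢ)/9 − β/4 = 0, so β = Σxᵢyᵢ / (Σxᵢ² + σ²/τ²).
Σxᵢyᵢ = 2·9 + 3·13 + 2·6 = 69; Σxᵢ² = 17; σ²/τ² = 2.25.
β̂_MAP = 69 / (17 + 2.25) = 69/19.25 ≈ 3.584.

β̂_MAP = 3.584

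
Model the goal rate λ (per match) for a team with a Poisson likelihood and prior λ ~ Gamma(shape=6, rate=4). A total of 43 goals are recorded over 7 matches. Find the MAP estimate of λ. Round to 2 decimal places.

λ̂_MAP = 4.36

Σxᵢ = 43, n = 7.
Posterior ∝ λ^5e^(−4λ) · λ^43e^(−7λ) = λ^48e^(−11λ), i.e. Gamma(shape=49, rate=11).
The mode of a Gamma(a, b) with a ≥ 1 (shape–rate) is (a−1)/b = 48/11 ≈ 4.36.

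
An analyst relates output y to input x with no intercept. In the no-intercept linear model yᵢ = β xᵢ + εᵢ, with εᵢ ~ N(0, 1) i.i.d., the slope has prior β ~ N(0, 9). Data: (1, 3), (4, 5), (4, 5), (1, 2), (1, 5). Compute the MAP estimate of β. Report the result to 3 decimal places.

β̂_MAP = 1.424

log p(β | y) = −Σ(yᵢ − βxᵢ)²/(2·1) − β²/(2·9) + const.
Setting the derivative to zero: Σxᵢ(yᵢ − βxᵢ)/1 − β/9 = 0, so β = Σxᵢyᵢ / (Σxᵢ² + σ²/τ²).
Σxᵢyᵢ = 1·3 + 4·5 + 4·5 + 1·2 + 1·5 = 50; Σxᵢ² = 35; σ²/τ² = 1/9.
β̂_MAP = 50 / (35 + 1/9) = 50/(316/9) = 225/158 ≈ 1.424.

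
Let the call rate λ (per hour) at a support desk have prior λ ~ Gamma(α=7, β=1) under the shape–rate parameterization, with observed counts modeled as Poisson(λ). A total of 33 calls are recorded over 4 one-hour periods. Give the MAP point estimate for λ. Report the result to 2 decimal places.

Σxᵢ = 33, n = 4.
Posterior ∝ λ^6e^(−1λ) · λ^33e^(−4λ) = λ^39e^(−5λ), i.e. Gamma(shape=40, rate=5).
The mode of a Gamma(a, b) with a ≥ 1 (shape–rate) is (a−1)/b = 39/5 ≈ 7.80.

λ̂_MAP = 7.80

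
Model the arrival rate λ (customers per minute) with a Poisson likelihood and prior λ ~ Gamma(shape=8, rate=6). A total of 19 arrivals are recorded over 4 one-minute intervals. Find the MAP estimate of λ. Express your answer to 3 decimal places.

Σxᵢ = 19, n = 4.
Posterior ∝ λ^7e^(−6λ) · λ^19e^(−4λ) = λ^26e^(−10λ), i.e. Gamma(shape=27, rate=10).
The mode of a Gamma(a, b) with a ≥ 1 (shape–rate) is (a−1)/b = 26/10 ≈ 2.600.

λ̂_MAP = 2.600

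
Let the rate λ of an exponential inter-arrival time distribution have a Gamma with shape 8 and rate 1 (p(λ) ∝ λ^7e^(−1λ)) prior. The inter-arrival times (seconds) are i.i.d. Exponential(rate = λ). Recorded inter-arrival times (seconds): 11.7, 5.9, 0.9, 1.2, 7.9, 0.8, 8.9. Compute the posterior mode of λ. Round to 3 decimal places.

The Exponential(rate=λ) likelihood is ∝ λ^n e^(−λΣtᵢ). Here n = 7 and Σtᵢ = 11.7 + 5.9 + 0.9 + 1.2 + 7.9 + 0.8 + 8.9 = 37.3.
Posterior ∝ λ^7e^(−1λ) · λ^7e^(−37.3λ) = λ^14e^(−38.3λ), i.e. Gamma(15, 38.3).
Mode = (a−1)/b = 14/38.3 ≈ 0.366.

λ̂_MAP = 0.366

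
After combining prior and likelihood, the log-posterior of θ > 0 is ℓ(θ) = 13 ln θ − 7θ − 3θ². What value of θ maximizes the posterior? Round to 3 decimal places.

ℓ'(θ) = 13/θ − 7 − 6θ. Setting this to zero and multiplying by θ: 6θ² + 7θ − 13 = 0.
θ = (−7 + √(7² + 4·6·13)) / (2·6) = (−7 + √361) / 12 = (−7 + 19)/12 = 1.
ℓ''(θ) = −13/θ² − 6 < 0, confirming a maximum.

θ̂_MAP = 1.000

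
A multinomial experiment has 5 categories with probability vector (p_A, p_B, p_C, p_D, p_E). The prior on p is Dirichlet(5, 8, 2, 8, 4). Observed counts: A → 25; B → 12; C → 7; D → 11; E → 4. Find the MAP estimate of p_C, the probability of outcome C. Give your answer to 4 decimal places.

The posterior is Dirichlet(αᵢ + nᵢ) = Dirichlet(30, 20, 9, 19, 8).
For a Dirichlet(a₁,…,a_K) with all aᵢ > 1, the mode has j-th component (aⱼ − 1)/(Σaᵢ − K).
Here Σaᵢ = 86 and K = 5, so p_C = (9 − 1)/(86 − 5) = 8/81 ≈ 0.0988.

MAP estimate of p_C = 0.0988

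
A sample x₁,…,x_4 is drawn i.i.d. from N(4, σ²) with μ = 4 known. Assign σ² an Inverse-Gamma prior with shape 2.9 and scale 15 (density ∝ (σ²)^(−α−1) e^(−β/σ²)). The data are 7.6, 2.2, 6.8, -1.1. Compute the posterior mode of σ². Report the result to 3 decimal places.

σ̂²_MAP = 6.784

Sum of squared deviations about the known mean: SS = (7.6−4)² + (2.2−4)² + (6.8−4)² + (-1.1−4)² = 50.05.
The Normal likelihood contributes (σ²)^(−n/2) exp(−SS/(2σ²)), so the posterior is Inverse-Gamma(α + n/2, β + SS/2) = Inverse-Gamma(4.9, 40.025).
The mode of Inverse-Gamma(a, b) is b/(a+1) = 40.025/5.9 ≈ 6.784.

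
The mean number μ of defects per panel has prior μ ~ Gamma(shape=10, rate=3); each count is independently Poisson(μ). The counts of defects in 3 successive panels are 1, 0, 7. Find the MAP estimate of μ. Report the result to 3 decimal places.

μ̂_MAP = 2.833

Σxᵢ = 1+0+7 = 8, with n = 3.
Posterior ∝ μ^9e^(−3μ) · μ^8e^(−3μ) = μ^17e^(−6μ), i.e. Gamma(shape=18, rate=6).
The mode of a Gamma(a, b) with a ≥ 1 (shape–rate) is (a−1)/b = 17/6 ≈ 2.833.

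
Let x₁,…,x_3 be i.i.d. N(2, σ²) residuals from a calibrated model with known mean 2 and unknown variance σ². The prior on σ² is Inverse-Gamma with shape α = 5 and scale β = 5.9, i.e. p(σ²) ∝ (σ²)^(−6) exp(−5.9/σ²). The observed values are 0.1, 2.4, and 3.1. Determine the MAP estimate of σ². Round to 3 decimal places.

Sum of squared deviations about the known mean: SS = (0.1−2)² + (2.4−2)² + (3.1−2)² = 4.98.
The Normal likelihood contributes (σ²)^(−n/2) exp(−SS/(2σ²)), so the posterior is Inverse-Gamma(α + n/2, β + SS/2) = Inverse-Gamma(6.5, 8.39).
The mode of Inverse-Gamma(a, b) is b/(a+1) = 8.39/7.5 ≈ 1.119.

σ̂²_MAP = 1.119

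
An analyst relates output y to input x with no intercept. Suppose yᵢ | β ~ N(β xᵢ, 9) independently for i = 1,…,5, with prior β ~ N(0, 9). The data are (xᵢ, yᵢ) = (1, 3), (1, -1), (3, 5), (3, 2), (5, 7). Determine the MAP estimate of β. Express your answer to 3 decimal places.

β̂_MAP = 1.261

log p(β | y) = −Σ(yᵢ − βxᵢ)²/(2·9) − β²/(2·9) + const.
Setting the derivative to zero: Σxᵢ(yᵢ − βxᵢ)/9 − β/9 = 0, so β = Σxᵢyᵢ / (Σxᵢ² + σ²/τ²).
Σxᵢyᵢ = 1·3 + 1·(-1) + 3·5 + 3·2 + 5·7 = 58; Σxᵢ² = 45; σ²/τ² = 1.
β̂_MAP = 58 / (45 + 1) = 58/46 ≈ 1.261.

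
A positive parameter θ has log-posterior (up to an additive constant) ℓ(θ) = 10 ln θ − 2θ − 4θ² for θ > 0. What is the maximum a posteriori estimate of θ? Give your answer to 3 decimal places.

ℓ'(θ) = 10/θ − 2 − 8θ. Setting this to zero and multiplying by θ: 8θ² + 2θ − 10 = 0.
θ = (−2 + √(2² + 4·8·10)) / (2·8) = (−2 + √324) / 16 = (−2 + 18)/16 = 1.
ℓ''(θ) = −10/θ² − 8 < 0, confirming a maximum.

θ̂_MAP = 1.000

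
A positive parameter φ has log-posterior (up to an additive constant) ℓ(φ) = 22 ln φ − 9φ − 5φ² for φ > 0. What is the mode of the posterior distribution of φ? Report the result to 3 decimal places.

ℓ'(φ) = 22/φ − 9 − 10φ. Setting this to zero and multiplying by φ: 10φ² + 9φ − 22 = 0.
φ = (−9 + √(9² + 4·10·22)) / (2·10) = (−9 + √961) / 20 = (−9 + 31)/20 = 11/10.
ℓ''(φ) = −22/φ² − 10 < 0, confirming a maximum.

φ̂_MAP = 1.100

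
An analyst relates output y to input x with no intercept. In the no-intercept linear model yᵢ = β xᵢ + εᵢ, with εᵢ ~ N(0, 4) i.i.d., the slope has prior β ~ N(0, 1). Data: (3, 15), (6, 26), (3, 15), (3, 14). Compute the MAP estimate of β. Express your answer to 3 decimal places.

log p(β | y) = −Σ(yᵢ − βxᵢ)²/(2·4) − β²/(2·1) + const.
Setting the derivative to zero: Σxᵢ(yᵢ − βxᵢ)/4 − β/1 = 0, so β = Σxᵢyᵢ / (Σxᵢ² + σ²/τ²).
Σxᵢyᵢ = 3·15 + 6·26 + 3·15 + 3·14 = 288; Σxᵢ² = 63; σ²/τ² = 4.
β̂_MAP = 288 / (63 + 4) = 288/67 ≈ 4.299.

β̂_MAP = 4.299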